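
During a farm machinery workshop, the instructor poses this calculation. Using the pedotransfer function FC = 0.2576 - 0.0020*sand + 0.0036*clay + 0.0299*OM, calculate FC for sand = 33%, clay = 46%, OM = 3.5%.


FC = 0.2576 - 0.0020*33 + 0.0036*46 + 0.0299*3.5
   = 0.2576 - 0.0660 + 0.1656 + 0.1047
   = 0.4619


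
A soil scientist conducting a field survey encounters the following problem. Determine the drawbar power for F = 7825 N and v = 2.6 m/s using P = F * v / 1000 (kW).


P = F * v / 1000
  = 7825 * 2.6 / 1000
  = 20345 / 1000
  = 20.35 kW


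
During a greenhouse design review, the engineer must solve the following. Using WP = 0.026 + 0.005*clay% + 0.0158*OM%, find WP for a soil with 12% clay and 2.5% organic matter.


WP = 0.026 + 0.005*12 + 0.0158*2.5
   = 0.026 + 0.0600 + 0.0395
   = 0.1255


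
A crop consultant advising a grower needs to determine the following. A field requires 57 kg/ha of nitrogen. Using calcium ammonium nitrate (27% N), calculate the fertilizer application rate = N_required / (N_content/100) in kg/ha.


Rate = N_required / (N_content / 100)
     = 57 / (27 / 100)
     = 57 / 0.27
     = 211.11 kg/ha


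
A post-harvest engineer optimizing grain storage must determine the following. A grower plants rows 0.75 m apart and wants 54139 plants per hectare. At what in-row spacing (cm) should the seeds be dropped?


spacing = 10000 / (row_sp * density)
        = 10000 / (0.75 * 54139)
        = 10000 / 40604.25
        = 0.24628 m = 24.63 cm


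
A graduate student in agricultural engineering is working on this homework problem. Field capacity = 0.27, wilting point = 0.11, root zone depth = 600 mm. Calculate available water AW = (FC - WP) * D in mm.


AW = (FC - WP) * D
   = (0.27 - 0.11) * 600
   = 0.16 * 600
   = 96 mm


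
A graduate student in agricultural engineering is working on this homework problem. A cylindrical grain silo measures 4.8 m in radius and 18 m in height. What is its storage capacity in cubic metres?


V = pi * r^2 * h
  = pi * 4.8^2 * 18
  = pi * 23.04 * 18
  = 1302.88 m^3


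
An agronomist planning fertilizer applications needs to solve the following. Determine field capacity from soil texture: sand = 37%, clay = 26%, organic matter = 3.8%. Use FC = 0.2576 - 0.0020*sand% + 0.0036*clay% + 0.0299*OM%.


FC = 0.2576 - 0.0020*37 + 0.0036*26 + 0.0299*3.8
   = 0.2576 - 0.0740 + 0.0936 + 0.1136
   = 0.3908


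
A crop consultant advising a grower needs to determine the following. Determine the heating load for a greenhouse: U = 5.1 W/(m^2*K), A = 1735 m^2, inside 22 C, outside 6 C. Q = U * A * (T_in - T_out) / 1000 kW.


dT = 22 - (6) = 16 K
Q = U * A * dT
  = 5.1 * 1735 * 16
  = 141576 W = 141.58 kW


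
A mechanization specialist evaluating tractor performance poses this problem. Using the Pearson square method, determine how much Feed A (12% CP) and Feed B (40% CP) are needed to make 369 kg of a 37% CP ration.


parts_A = CP_b - target = 40 - 37 = 3
parts_B = target - CP_a = 37 - 12 = 25
total_parts = 3 + 25 = 28
Feed A = 369 * 3 / 28 = 39.54 kg
Feed B = 369 * 25 / 28 = 329.46 kg

39.54 kg


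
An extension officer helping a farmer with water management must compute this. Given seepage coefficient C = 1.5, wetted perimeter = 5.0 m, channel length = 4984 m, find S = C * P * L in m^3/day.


S = C * P * L
  = 1.5 * 5.0 * 4984
  = 37380 m^3/day


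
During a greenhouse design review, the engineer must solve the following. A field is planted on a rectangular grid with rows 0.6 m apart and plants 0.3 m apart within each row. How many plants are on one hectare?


D = 10000 / (row_sp * plant_sp)
  = 10000 / (0.6 * 0.3)
  = 10000 / 0.1800
  = 55555.56 plants/ha


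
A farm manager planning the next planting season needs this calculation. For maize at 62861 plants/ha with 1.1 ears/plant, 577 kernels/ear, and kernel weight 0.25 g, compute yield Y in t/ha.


Y = density * ears * kernels * kw
  = 62861 * 1.1 * 577 * 0.25 g/ha
  = 9974469.18 g/ha
  = 9974.47 kg/ha = 9.97 t/ha


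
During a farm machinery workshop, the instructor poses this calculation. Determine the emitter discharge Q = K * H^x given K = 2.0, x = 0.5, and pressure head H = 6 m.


Q = K * H^x
  = 2.0 * 6^0.5
  = 2.0 * 2.4495
  = 4.90 L/h


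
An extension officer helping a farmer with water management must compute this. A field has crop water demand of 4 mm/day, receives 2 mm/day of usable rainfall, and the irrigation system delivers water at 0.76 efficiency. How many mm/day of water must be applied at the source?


IWR = (ETc - Pe) / Ea
    = (4 - 2) / 0.76
    = 2 / 0.76
    = 2.63 mm/day


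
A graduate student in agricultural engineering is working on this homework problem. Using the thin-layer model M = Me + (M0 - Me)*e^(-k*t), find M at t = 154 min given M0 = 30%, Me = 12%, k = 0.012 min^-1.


M = Me + (M0 - Me) * e^(-k*t)
  = 12 + (30 - 12) * e^(-0.012*154)
  = 12 + 18 * e^(-1.848)
  = 12 + 18 * 0.15755
  = 12 + 2.8359
  = 14.84%


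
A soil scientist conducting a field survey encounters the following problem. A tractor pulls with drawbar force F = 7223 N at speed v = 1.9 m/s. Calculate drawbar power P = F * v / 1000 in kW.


P = F * v / 1000
  = 7223 * 1.9 / 1000
  = 13723.70 / 1000
  = 13.72 kW


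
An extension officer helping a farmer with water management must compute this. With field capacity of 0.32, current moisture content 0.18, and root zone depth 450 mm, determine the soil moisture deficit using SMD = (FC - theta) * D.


SMD = (FC - theta) * D
    = (0.32 - 0.18) * 450
    = 0.140 * 450
    = 63 mm


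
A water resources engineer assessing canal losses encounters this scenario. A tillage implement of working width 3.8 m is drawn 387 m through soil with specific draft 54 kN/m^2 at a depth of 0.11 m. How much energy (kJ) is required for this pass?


E = k * d * w * L
  = 54 * 0.11 * 3.8 * 387
  = 8735.36 kJ


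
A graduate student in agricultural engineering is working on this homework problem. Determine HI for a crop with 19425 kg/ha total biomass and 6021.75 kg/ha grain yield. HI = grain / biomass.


HI = grain_yield / biomass
   = 6021.75 / 19425
   = 0.31


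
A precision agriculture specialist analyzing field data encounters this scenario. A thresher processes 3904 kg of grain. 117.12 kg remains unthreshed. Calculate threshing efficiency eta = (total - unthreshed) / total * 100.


eta = (total - unthreshed) / total * 100
    = (3904 - 117.12) / 3904 * 100
    = 3786.88 / 3904 * 100
    = 97%


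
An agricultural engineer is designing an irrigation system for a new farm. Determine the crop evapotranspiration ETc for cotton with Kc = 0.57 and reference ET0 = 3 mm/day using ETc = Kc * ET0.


ETc = Kc * ET0
    = 0.57 * 3
    = 1.71 mm/day


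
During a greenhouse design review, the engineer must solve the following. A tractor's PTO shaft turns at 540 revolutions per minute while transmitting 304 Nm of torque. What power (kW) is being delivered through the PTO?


P = 2*pi*n*T / 60000
  = 2*pi * 540 * 304 / 60000
  = 1031447.70 / 60000
  = 17.19 kW


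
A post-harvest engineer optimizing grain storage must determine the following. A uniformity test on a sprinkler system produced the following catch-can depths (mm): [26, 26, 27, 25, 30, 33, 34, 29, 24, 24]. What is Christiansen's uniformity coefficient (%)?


xbar = 278 / 10 = 27.800
sum|xi - xbar| = 29.600
CU = 100 * (1 - 29.600 / (10 * 27.800))
   = 100 * (1 - 0.1065)
   = 89.35%


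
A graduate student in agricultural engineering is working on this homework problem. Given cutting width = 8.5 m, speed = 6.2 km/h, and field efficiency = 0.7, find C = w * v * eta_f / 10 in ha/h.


C = w * v * eta_f / 10
  = 8.5 * 6.2 * 0.7 / 10
  = 36.89 / 10
  = 3.69 ha/h


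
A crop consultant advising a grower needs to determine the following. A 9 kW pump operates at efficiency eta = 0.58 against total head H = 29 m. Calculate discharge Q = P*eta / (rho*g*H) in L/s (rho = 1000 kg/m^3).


Q = (P * 1000 * eta) / (rho * g * H)
  = (9 * 1000 * 0.58) / (1000 * 9.81 * 29)
  = 5220 / 284490
  = 0.01835 m^3/s = 18.35 L/s


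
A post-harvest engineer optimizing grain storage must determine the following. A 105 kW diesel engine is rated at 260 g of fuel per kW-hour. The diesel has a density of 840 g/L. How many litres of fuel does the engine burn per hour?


FC = P * BSFC / rho_fuel
   = 105 * 260 / 840
   = 27300 / 840
   = 32.50 L/h


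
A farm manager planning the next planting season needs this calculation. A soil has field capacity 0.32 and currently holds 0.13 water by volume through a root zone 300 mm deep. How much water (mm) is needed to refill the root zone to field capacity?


SMD = (FC - theta) * D
    = (0.32 - 0.13) * 300
    = 0.190 * 300
    = 57 mm


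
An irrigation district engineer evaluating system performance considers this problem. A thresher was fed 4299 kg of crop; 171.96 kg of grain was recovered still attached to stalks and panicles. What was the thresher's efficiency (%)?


eta = (total - unthreshed) / total * 100
    = (4299 - 171.96) / 4299 * 100
    = 4127.04 / 4299 * 100
    = 96%


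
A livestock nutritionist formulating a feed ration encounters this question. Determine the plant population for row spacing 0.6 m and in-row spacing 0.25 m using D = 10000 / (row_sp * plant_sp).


D = 10000 / (row_sp * plant_sp)
  = 10000 / (0.6 * 0.25)
  = 10000 / 0.1500
  = 66666.67 plants/ha


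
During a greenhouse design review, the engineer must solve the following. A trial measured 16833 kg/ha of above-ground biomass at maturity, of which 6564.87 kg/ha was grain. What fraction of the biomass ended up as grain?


HI = grain_yield / biomass
   = 6564.87 / 16833
   = 0.39


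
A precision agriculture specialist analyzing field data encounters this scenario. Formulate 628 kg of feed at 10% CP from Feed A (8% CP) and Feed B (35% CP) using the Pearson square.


parts_A = CP_b - target = 35 - 10 = 25
parts_B = target - CP_a = 10 - 8 = 2
total_parts = 25 + 2 = 27
Feed A = 628 * 25 / 27 = 581.48 kg
Feed B = 628 * 2 / 27 = 46.52 kg

581.48 kg


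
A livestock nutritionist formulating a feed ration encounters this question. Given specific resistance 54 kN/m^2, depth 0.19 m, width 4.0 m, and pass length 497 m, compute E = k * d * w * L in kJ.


E = k * d * w * L
  = 54 * 0.19 * 4.0 * 497
  = 20396.88 kJ


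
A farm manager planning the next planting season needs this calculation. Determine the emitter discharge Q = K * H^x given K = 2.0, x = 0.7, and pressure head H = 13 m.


Q = K * H^x
  = 2.0 * 13^0.7
  = 2.0 * 6.0223
  = 12.04 L/h


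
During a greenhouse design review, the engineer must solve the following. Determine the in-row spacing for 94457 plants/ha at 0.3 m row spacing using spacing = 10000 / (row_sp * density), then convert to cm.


spacing = 10000 / (row_sp * density)
        = 10000 / (0.3 * 94457)
        = 10000 / 28337.10
        = 0.35289 m = 35.29 cm


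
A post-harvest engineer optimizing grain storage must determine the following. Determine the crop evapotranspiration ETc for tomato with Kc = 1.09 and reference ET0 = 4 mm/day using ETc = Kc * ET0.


ETc = Kc * ET0
    = 1.09 * 4
    = 4.36 mm/day


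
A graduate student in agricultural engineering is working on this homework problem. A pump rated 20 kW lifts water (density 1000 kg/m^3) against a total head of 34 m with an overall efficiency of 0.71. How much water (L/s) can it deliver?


Q = (P * 1000 * eta) / (rho * g * H)
  = (20 * 1000 * 0.71) / (1000 * 9.81 * 34)
  = 14200 / 333540
  = 0.04257 m^3/s = 42.57 L/s


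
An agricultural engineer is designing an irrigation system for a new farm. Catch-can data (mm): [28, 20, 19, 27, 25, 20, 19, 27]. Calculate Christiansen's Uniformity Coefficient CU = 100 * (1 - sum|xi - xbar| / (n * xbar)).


xbar = 185 / 8 = 23.125
sum|xi - xbar| = 29
CU = 100 * (1 - 29 / (8 * 23.125))
   = 100 * (1 - 0.1568)
   = 84.32%


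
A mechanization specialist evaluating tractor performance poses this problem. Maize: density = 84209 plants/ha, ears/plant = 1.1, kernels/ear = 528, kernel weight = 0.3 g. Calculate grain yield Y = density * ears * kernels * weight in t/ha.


Y = density * ears * kernels * kw
  = 84209 * 1.1 * 528 * 0.3 g/ha
  = 14672576.16 g/ha
  = 14672.58 kg/ha = 14.67 t/ha


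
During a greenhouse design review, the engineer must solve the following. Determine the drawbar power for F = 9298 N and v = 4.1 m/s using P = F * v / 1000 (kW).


P = F * v / 1000
  = 9298 * 4.1 / 1000
  = 38121.80 / 1000
  = 38.12 kW


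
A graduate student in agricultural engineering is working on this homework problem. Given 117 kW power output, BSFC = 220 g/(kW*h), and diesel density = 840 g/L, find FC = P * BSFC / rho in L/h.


FC = P * BSFC / rho_fuel
   = 117 * 220 / 840
   = 25740 / 840
   = 30.64 L/h


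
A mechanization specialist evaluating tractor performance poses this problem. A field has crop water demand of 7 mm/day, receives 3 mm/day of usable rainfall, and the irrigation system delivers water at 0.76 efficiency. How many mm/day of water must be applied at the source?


IWR = (ETc - Pe) / Ea
    = (7 - 3) / 0.76
    = 4 / 0.76
    = 5.26 mm/day


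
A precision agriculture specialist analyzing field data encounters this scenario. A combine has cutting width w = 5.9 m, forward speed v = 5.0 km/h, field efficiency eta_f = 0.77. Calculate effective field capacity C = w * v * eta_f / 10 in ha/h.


C = w * v * eta_f / 10
  = 5.9 * 5.0 * 0.77 / 10
  = 22.72 / 10
  = 2.27 ha/h


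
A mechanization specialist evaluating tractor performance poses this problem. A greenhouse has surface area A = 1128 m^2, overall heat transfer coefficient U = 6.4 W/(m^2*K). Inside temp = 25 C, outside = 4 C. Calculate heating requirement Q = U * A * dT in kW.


dT = 25 - (4) = 21 K
Q = U * A * dT
  = 6.4 * 1128 * 21
  = 151603.20 W = 151.60 kW


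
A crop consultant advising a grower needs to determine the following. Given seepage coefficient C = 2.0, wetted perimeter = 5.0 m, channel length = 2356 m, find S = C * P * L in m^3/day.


S = C * P * L
  = 2.0 * 5.0 * 2356
  = 23560 m^3/day


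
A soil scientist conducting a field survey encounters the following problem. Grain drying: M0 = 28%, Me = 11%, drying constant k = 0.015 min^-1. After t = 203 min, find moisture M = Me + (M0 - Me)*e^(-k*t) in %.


M = Me + (M0 - Me) * e^(-k*t)
  = 11 + (28 - 11) * e^(-0.015*203)
  = 11 + 17 * e^(-3.045)
  = 11 + 17 * 0.04760
  = 11 + 0.8091
  = 11.81%


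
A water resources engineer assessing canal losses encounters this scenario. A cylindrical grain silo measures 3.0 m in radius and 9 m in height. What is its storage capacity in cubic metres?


V = pi * r^2 * h
  = pi * 3.0^2 * 9
  = pi * 9 * 9
  = 254.47 m^3


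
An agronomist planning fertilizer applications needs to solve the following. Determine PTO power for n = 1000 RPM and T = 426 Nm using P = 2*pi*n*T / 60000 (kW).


P = 2*pi*n*T / 60000
  = 2*pi * 1000 * 426 / 60000
  = 2676636.94 / 60000
  = 44.61 kW


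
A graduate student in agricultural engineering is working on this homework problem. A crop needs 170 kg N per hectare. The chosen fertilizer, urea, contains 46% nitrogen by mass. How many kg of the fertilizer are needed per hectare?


Rate = N_required / (N_content / 100)
     = 170 / (46 / 100)
     = 170 / 0.46
     = 369.57 kg/ha


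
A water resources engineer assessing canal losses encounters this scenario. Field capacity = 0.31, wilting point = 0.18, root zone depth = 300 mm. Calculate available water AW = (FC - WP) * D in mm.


AW = (FC - WP) * D
   = (0.31 - 0.18) * 300
   = 0.13 * 300
   = 39 mm


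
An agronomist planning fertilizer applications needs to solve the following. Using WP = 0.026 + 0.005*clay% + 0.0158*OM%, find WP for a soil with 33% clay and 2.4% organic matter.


WP = 0.026 + 0.005*33 + 0.0158*2.4
   = 0.026 + 0.1650 + 0.0379
   = 0.2289


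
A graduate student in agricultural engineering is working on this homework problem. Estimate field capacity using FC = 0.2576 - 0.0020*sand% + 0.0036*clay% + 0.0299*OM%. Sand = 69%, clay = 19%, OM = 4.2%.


FC = 0.2576 - 0.0020*69 + 0.0036*19 + 0.0299*4.2
   = 0.2576 - 0.1380 + 0.0684 + 0.1256
   = 0.3136


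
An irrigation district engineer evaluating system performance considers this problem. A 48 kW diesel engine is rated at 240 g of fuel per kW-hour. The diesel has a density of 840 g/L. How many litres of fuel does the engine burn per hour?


FC = P * BSFC / rho_fuel
   = 48 * 240 / 840
   = 11520 / 840
   = 13.71 L/h


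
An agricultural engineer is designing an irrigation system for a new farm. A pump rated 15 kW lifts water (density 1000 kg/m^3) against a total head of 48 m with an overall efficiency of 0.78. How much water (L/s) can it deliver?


Q = (P * 1000 * eta) / (rho * g * H)
  = (15 * 1000 * 0.78) / (1000 * 9.81 * 48)
  = 11700 / 470880
  = 0.02485 m^3/s = 24.85 L/s


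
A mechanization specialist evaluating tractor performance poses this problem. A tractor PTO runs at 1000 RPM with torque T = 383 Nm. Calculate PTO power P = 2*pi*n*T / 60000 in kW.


P = 2*pi*n*T / 60000
  = 2*pi * 1000 * 383 / 60000
  = 2406459.97 / 60000
  = 40.11 kW


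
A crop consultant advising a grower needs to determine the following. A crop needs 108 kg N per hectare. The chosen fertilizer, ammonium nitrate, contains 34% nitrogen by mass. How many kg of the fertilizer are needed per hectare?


Rate = N_required / (N_content / 100)
     = 108 / (34 / 100)
     = 108 / 0.34
     = 317.65 kg/ha


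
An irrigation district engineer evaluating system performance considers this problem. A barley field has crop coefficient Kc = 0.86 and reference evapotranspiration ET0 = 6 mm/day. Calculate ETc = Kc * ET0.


ETc = Kc * ET0
    = 0.86 * 6
    = 5.16 mm/day


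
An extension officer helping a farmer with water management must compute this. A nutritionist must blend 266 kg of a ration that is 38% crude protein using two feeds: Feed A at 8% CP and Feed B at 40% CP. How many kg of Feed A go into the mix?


parts_A = CP_b - target = 40 - 38 = 2
parts_B = target - CP_a = 38 - 8 = 30
total_parts = 2 + 30 = 32
Feed A = 266 * 2 / 32 = 16.63 kg
Feed B = 266 * 30 / 32 = 249.38 kg

16.63 kg


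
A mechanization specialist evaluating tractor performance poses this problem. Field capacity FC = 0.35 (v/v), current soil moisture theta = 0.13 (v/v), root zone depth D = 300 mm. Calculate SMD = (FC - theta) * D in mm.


SMD = (FC - theta) * D
    = (0.35 - 0.13) * 300
    = 0.220 * 300
    = 66 mm


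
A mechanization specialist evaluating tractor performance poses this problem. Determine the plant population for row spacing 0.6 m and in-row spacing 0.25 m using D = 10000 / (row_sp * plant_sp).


D = 10000 / (row_sp * plant_sp)
  = 10000 / (0.6 * 0.25)
  = 10000 / 0.1500
  = 66666.67 plants/ha


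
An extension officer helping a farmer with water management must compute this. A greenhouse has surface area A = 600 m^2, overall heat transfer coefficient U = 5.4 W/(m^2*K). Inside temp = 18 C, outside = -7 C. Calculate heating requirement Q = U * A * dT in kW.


dT = 18 - (-7) = 25 K
Q = U * A * dT
  = 5.4 * 600 * 25
  = 81000 W = 81 kW


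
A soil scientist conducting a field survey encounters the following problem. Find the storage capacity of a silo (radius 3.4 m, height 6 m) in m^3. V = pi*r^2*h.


V = pi * r^2 * h
  = pi * 3.4^2 * 6
  = pi * 11.56 * 6
  = 217.90 m^3


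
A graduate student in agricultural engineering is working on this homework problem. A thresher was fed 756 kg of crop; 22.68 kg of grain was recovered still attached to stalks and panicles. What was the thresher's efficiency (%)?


eta = (total - unthreshed) / total * 100
    = (756 - 22.68) / 756 * 100
    = 733.32 / 756 * 100
    = 97%


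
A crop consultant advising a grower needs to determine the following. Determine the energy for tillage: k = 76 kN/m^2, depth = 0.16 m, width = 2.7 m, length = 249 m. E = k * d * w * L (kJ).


E = k * d * w * L
  = 76 * 0.16 * 2.7 * 249
  = 8175.17 kJ


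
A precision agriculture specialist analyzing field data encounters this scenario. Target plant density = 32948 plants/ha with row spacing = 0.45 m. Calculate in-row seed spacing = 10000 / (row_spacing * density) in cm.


spacing = 10000 / (row_sp * density)
        = 10000 / (0.45 * 32948)
        = 10000 / 14826.60
        = 0.67446 m = 67.45 cm


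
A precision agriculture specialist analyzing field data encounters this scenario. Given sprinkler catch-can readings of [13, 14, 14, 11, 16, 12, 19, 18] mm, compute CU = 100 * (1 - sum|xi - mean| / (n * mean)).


xbar = 117 / 8 = 14.625
sum|xi - xbar| = 18.250
CU = 100 * (1 - 18.250 / (8 * 14.625))
   = 100 * (1 - 0.1560)
   = 84.40%


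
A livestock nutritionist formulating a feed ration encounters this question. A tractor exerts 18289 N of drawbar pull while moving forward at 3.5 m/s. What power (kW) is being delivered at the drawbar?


P = F * v / 1000
  = 18289 * 3.5 / 1000
  = 64011.50 / 1000
  = 64.01 kW


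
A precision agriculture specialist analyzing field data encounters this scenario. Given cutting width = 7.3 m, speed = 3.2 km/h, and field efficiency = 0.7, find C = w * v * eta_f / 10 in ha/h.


C = w * v * eta_f / 10
  = 7.3 * 3.2 * 0.7 / 10
  = 16.35 / 10
  = 1.64 ha/h


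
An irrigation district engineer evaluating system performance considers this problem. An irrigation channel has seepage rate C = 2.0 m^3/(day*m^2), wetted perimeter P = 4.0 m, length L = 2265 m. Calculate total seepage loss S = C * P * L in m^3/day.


S = C * P * L
  = 2.0 * 4.0 * 2265
  = 18120 m^3/day


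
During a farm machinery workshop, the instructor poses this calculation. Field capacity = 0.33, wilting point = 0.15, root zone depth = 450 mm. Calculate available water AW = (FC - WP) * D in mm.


AW = (FC - WP) * D
   = (0.33 - 0.15) * 450
   = 0.18 * 450
   = 81 mm


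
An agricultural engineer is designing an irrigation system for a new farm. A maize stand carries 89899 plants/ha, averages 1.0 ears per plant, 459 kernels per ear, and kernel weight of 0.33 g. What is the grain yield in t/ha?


Y = density * ears * kernels * kw
  = 89899 * 1.0 * 459 * 0.33 g/ha
  = 13617001.53 g/ha
  = 13617.00 kg/ha = 13.62 t/ha


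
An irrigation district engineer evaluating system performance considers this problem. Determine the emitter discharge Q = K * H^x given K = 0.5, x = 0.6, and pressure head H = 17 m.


Q = K * H^x
  = 0.5 * 17^0.6
  = 0.5 * 5.4736
  = 2.74 L/h


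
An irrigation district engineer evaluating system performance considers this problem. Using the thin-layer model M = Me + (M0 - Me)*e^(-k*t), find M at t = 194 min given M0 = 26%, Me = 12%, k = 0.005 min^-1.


M = Me + (M0 - Me) * e^(-k*t)
  = 12 + (26 - 12) * e^(-0.005*194)
  = 12 + 14 * e^(-0.970)
  = 12 + 14 * 0.37908
  = 12 + 5.3072
  = 17.31%


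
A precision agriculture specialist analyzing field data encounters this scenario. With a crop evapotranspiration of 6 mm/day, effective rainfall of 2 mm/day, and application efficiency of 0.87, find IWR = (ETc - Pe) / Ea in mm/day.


IWR = (ETc - Pe) / Ea
    = (6 - 2) / 0.87
    = 4 / 0.87
    = 4.60 mm/day


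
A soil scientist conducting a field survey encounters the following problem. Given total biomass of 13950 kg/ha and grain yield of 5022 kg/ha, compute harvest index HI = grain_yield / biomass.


HI = grain_yield / biomass
   = 5022 / 13950
   = 0.36


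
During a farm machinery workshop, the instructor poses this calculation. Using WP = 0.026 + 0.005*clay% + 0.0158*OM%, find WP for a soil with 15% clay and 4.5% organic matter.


WP = 0.026 + 0.005*15 + 0.0158*4.5
   = 0.026 + 0.0750 + 0.0711
   = 0.1721


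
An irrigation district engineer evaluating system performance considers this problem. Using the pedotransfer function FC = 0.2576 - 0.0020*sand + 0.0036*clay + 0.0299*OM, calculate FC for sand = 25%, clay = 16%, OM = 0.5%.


FC = 0.2576 - 0.0020*25 + 0.0036*16 + 0.0299*0.5
   = 0.2576 - 0.0500 + 0.0576 + 0.0150
   = 0.2802


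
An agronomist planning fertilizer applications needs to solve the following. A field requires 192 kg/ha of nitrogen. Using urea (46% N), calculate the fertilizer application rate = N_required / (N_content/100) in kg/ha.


Rate = N_required / (N_content / 100)
     = 192 / (46 / 100)
     = 192 / 0.46
     = 417.39 kg/ha


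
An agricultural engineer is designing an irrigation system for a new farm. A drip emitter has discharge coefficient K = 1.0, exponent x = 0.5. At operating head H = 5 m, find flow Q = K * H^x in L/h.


Q = K * H^x
  = 1.0 * 5^0.5
  = 1.0 * 2.2361
  = 2.24 L/h


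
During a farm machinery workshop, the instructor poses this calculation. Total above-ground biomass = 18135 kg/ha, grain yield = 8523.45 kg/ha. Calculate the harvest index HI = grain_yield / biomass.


HI = grain_yield / biomass
   = 8523.45 / 18135
   = 0.47


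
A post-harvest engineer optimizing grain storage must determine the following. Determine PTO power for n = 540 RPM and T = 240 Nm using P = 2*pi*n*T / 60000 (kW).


P = 2*pi*n*T / 60000
  = 2*pi * 540 * 240 / 60000
  = 814300.82 / 60000
  = 13.57 kW


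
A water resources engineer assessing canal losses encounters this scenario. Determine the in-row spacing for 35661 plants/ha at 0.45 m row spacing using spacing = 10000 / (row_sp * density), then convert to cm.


spacing = 10000 / (row_sp * density)
        = 10000 / (0.45 * 35661)
        = 10000 / 16047.45
        = 0.62315 m = 62.32 cm


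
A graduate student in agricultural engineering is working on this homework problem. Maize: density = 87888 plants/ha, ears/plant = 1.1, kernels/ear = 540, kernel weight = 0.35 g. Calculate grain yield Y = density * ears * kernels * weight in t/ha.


Y = density * ears * kernels * kw
  = 87888 * 1.1 * 540 * 0.35 g/ha
  = 18271915.20 g/ha
  = 18271.92 kg/ha = 18.27 t/ha


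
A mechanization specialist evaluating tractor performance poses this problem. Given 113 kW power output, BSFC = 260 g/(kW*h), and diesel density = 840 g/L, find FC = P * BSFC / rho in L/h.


FC = P * BSFC / rho_fuel
   = 113 * 260 / 840
   = 29380 / 840
   = 34.98 L/h


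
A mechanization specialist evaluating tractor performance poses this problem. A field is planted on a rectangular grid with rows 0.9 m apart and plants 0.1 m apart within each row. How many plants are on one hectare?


D = 10000 / (row_sp * plant_sp)
  = 10000 / (0.9 * 0.1)
  = 10000 / 0.0900
  = 111111.11 plants/ha


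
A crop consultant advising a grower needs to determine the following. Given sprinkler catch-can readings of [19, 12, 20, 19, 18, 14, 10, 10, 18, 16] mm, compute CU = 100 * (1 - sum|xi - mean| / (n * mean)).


xbar = 156 / 10 = 15.600
sum|xi - xbar| = 32.800
CU = 100 * (1 - 32.800 / (10 * 15.600))
   = 100 * (1 - 0.2103)
   = 78.97%


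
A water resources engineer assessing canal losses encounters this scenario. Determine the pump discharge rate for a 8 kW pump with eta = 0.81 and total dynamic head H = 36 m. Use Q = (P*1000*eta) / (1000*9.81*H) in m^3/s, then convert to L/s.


Q = (P * 1000 * eta) / (rho * g * H)
  = (8 * 1000 * 0.81) / (1000 * 9.81 * 36)
  = 6480 / 353160
  = 0.01835 m^3/s = 18.35 L/s


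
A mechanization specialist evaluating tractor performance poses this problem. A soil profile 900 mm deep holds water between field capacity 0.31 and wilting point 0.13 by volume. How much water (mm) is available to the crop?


AW = (FC - WP) * D
   = (0.31 - 0.13) * 900
   = 0.18 * 900
   = 162 mm


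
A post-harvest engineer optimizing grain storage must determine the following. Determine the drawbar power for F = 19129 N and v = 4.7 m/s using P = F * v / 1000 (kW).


P = F * v / 1000
  = 19129 * 4.7 / 1000
  = 89906.30 / 1000
  = 89.91 kW


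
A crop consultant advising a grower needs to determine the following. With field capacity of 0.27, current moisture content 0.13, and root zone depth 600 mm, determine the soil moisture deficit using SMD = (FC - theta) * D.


SMD = (FC - theta) * D
    = (0.27 - 0.13) * 600
    = 0.140 * 600
    = 84 mm


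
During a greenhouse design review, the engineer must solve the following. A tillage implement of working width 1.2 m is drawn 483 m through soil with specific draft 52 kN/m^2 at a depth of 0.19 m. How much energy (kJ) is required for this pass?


E = k * d * w * L
  = 52 * 0.19 * 1.2 * 483
  = 5726.45 kJ


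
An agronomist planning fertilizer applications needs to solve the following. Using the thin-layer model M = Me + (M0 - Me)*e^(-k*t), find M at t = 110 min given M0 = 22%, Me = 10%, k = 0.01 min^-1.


M = Me + (M0 - Me) * e^(-k*t)
  = 10 + (22 - 10) * e^(-0.01*110)
  = 10 + 12 * e^(-1.100)
  = 10 + 12 * 0.33287
  = 10 + 3.9945
  = 13.99%


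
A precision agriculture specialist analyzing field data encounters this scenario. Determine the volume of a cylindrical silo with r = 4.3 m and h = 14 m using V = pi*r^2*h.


V = pi * r^2 * h
  = pi * 4.3^2 * 14
  = pi * 18.49 * 14
  = 813.23 m^3


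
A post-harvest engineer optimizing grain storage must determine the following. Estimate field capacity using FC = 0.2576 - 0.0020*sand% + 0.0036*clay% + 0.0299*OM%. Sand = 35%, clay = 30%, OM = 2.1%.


FC = 0.2576 - 0.0020*35 + 0.0036*30 + 0.0299*2.1
   = 0.2576 - 0.0700 + 0.1080 + 0.0628
   = 0.3584


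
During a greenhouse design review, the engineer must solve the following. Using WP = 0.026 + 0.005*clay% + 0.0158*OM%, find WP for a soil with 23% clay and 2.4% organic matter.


WP = 0.026 + 0.005*23 + 0.0158*2.4
   = 0.026 + 0.1150 + 0.0379
   = 0.1789


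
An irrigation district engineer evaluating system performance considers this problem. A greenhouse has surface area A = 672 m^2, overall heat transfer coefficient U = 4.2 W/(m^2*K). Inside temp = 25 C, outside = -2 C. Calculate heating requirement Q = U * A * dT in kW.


dT = 25 - (-2) = 27 K
Q = U * A * dT
  = 4.2 * 672 * 27
  = 76204.80 W = 76.20 kW


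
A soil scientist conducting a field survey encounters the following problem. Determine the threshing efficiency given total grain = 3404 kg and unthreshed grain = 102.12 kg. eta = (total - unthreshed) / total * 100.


eta = (total - unthreshed) / total * 100
    = (3404 - 102.12) / 3404 * 100
    = 3301.88 / 3404 * 100
    = 97%


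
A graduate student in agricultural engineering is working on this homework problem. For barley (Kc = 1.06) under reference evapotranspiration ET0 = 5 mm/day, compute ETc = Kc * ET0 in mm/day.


ETc = Kc * ET0
    = 1.06 * 5
    = 5.30 mm/day


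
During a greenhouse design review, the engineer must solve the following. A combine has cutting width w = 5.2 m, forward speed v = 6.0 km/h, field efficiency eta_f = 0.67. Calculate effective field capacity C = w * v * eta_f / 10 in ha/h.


C = w * v * eta_f / 10
  = 5.2 * 6.0 * 0.67 / 10
  = 20.90 / 10
  = 2.09 ha/h


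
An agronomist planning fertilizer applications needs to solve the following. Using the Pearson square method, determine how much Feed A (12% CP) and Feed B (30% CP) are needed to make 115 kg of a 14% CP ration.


parts_A = CP_b - target = 30 - 14 = 16
parts_B = target - CP_a = 14 - 12 = 2
total_parts = 16 + 2 = 18
Feed A = 115 * 16 / 18 = 102.22 kg
Feed B = 115 * 2 / 18 = 12.78 kg

102.22 kg


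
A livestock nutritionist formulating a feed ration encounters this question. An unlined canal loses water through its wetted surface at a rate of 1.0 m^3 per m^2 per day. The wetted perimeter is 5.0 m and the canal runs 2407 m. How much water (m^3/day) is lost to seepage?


S = C * P * L
  = 1.0 * 5.0 * 2407
  = 12035 m^3/day


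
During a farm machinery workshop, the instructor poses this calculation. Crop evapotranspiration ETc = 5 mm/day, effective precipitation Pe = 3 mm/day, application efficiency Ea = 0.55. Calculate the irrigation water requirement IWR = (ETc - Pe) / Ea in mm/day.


IWR = (ETc - Pe) / Ea
    = (5 - 3) / 0.55
    = 2 / 0.55
    = 3.64 mm/day


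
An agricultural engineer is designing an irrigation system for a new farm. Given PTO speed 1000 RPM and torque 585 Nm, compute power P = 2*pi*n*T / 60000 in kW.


P = 2*pi*n*T / 60000
  = 2*pi * 1000 * 585 / 60000
  = 3675663.40 / 60000
  = 61.26 kW


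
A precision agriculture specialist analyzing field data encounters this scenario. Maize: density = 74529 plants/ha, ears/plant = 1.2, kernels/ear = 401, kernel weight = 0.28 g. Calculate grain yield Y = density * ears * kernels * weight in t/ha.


Y = density * ears * kernels * kw
  = 74529 * 1.2 * 401 * 0.28 g/ha
  = 10041739.34 g/ha
  = 10041.74 kg/ha = 10.04 t/ha


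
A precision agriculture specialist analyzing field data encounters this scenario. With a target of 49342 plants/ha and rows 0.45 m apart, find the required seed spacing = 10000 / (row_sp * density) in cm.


spacing = 10000 / (row_sp * density)
        = 10000 / (0.45 * 49342)
        = 10000 / 22203.90
        = 0.45037 m = 45.04 cm


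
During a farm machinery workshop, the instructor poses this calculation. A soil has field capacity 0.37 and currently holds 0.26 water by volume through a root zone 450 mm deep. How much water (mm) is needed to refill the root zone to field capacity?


SMD = (FC - theta) * D
    = (0.37 - 0.26) * 450
    = 0.110 * 450
    = 49.50 mm


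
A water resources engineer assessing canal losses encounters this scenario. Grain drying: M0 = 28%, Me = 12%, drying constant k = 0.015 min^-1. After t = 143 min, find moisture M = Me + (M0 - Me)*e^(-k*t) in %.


M = Me + (M0 - Me) * e^(-k*t)
  = 12 + (28 - 12) * e^(-0.015*143)
  = 12 + 16 * e^(-2.145)
  = 12 + 16 * 0.11707
  = 12 + 1.8731
  = 13.87%


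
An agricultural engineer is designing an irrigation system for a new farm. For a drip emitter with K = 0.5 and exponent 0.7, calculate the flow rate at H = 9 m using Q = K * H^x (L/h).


Q = K * H^x
  = 0.5 * 9^0.7
  = 0.5 * 4.6555
  = 2.33 L/h


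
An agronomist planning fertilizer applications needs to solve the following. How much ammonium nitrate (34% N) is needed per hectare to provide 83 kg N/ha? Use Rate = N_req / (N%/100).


Rate = N_required / (N_content / 100)
     = 83 / (34 / 100)
     = 83 / 0.34
     = 244.12 kg/ha


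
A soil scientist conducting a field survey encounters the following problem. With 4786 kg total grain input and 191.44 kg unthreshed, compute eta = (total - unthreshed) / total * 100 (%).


eta = (total - unthreshed) / total * 100
    = (4786 - 191.44) / 4786 * 100
    = 4594.56 / 4786 * 100
    = 96%


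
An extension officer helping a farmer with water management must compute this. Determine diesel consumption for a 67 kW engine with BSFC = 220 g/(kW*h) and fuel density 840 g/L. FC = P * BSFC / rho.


FC = P * BSFC / rho_fuel
   = 67 * 220 / 840
   = 14740 / 840
   = 17.55 L/h


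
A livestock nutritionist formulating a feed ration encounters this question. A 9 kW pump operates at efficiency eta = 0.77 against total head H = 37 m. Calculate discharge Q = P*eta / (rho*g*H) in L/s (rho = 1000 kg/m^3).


Q = (P * 1000 * eta) / (rho * g * H)
  = (9 * 1000 * 0.77) / (1000 * 9.81 * 37)
  = 6930 / 362970
  = 0.01909 m^3/s = 19.09 L/s


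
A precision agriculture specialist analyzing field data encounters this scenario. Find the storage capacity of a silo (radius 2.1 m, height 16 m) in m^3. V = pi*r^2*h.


V = pi * r^2 * h
  = pi * 2.1^2 * 16
  = pi * 4.41 * 16
  = 221.67 m^3


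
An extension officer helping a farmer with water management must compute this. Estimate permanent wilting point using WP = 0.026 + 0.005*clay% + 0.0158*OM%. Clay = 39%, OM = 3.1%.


WP = 0.026 + 0.005*39 + 0.0158*3.1
   = 0.026 + 0.1950 + 0.0490
   = 0.2700


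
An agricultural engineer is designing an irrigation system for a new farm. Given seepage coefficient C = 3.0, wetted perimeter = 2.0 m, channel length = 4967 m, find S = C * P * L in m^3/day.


S = C * P * L
  = 3.0 * 2.0 * 4967
  = 29802 m^3/day


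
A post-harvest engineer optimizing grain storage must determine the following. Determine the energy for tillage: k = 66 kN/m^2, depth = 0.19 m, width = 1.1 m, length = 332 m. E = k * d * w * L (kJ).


E = k * d * w * L
  = 66 * 0.19 * 1.1 * 332
  = 4579.61 kJ


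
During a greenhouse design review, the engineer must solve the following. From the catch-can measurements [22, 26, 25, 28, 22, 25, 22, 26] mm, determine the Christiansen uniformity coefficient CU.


xbar = 196 / 8 = 24.500
sum|xi - xbar| = 15
CU = 100 * (1 - 15 / (8 * 24.500))
   = 100 * (1 - 0.0765)
   = 92.35%


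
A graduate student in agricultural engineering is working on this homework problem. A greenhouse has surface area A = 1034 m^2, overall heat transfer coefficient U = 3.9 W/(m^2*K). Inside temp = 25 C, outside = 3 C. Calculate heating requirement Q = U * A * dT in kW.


dT = 25 - (3) = 22 K
Q = U * A * dT
  = 3.9 * 1034 * 22
  = 88717.20 W = 88.72 kW


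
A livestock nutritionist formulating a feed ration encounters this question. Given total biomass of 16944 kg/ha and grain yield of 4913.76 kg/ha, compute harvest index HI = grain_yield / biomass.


HI = grain_yield / biomass
   = 4913.76 / 16944
   = 0.29


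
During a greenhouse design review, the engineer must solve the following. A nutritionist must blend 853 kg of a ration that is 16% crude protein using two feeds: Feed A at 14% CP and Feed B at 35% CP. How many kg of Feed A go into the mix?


parts_A = CP_b - target = 35 - 16 = 19
parts_B = target - CP_a = 16 - 14 = 2
total_parts = 19 + 2 = 21
Feed A = 853 * 19 / 21 = 771.76 kg
Feed B = 853 * 2 / 21 = 81.24 kg

771.76 kg


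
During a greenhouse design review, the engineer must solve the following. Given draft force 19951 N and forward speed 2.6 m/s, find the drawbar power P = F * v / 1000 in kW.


P = F * v / 1000
  = 19951 * 2.6 / 1000
  = 51872.60 / 1000
  = 51.87 kW


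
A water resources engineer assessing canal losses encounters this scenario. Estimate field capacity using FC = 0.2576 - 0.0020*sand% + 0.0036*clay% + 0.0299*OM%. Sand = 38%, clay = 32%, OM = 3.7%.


FC = 0.2576 - 0.0020*38 + 0.0036*32 + 0.0299*3.7
   = 0.2576 - 0.0760 + 0.1152 + 0.1106
   = 0.4074


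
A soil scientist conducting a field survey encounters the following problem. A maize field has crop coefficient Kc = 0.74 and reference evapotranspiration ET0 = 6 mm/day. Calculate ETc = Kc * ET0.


ETc = Kc * ET0
    = 0.74 * 6
    = 4.44 mm/day


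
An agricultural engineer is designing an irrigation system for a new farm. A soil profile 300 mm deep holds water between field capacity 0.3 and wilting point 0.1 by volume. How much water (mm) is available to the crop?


AW = (FC - WP) * D
   = (0.3 - 0.1) * 300
   = 0.20 * 300
   = 60 mm


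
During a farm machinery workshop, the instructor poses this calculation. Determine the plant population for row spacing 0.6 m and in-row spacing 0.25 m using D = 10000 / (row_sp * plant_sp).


D = 10000 / (row_sp * plant_sp)
  = 10000 / (0.6 * 0.25)
  = 10000 / 0.1500
  = 66666.67 plants/ha


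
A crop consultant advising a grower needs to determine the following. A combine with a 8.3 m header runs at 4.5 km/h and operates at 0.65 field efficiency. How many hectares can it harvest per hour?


C = w * v * eta_f / 10
  = 8.3 * 4.5 * 0.65 / 10
  = 24.28 / 10
  = 2.43 ha/h


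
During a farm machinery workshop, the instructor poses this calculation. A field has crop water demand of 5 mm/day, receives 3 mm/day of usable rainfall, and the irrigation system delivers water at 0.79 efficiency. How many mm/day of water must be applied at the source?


IWR = (ETc - Pe) / Ea
    = (5 - 3) / 0.79
    = 2 / 0.79
    = 2.53 mm/day


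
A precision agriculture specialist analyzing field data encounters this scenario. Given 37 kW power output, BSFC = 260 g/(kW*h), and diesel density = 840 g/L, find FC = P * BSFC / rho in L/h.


FC = P * BSFC / rho_fuel
   = 37 * 260 / 840
   = 9620 / 840
   = 11.45 L/h
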